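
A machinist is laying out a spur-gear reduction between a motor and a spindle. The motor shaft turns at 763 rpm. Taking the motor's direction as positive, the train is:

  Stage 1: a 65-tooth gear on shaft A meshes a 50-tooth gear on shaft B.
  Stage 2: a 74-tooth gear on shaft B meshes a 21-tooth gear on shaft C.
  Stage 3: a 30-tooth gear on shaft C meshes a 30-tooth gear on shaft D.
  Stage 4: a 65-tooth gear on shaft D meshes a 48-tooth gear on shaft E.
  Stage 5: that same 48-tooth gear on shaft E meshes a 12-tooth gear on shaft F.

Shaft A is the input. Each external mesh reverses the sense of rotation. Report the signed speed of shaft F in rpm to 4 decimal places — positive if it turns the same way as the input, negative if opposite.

Stage 1 [65T→50T]: ω = 763.0000×65/50 = 991.9000 rpm, dir flips to −; running = −991.9000
Stage 2 [74T→21T]: ω = 991.9000×74/21 = 3495.2667 rpm, dir flips to +; running = +3495.2667
Stage 3 [30T→30T]: ω = 3495.2667×30/30 = 3495.2667 rpm, dir flips to −; running = −3495.2667
Stage 4 [65T→48T]: ω = 3495.2667×65/48 = 4733.1736 rpm, dir flips to +; running = +4733.1736
Stage 5 [48T→12T]: ω = 4733.1736×48/12 = 18932.6944 rpm, dir flips to −; running = −18932.6944

-18932.6944 rpm (opposite to input, |ω| = 18932.6944 rpm)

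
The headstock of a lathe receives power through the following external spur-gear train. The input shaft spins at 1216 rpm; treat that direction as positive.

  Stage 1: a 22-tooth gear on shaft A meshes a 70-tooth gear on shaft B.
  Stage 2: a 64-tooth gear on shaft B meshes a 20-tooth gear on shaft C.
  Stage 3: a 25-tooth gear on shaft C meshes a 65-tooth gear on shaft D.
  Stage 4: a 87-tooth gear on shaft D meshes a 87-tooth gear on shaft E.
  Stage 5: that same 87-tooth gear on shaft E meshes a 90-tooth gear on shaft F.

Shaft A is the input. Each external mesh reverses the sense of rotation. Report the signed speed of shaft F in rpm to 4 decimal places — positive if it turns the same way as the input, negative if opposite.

Stage 1 [22T→70T]: ω = 1216.0000×22/70 = 382.1714 rpm, dir flips to −; running = −382.1714
Stage 2 [64T→20T]: ω = 382.1714×64/20 = 1222.9486 rpm, dir flips to +; running = +1222.9486
Stage 3 [25T→65T]: ω = 1222.9486×25/65 = 470.3648 rpm, dir flips to −; running = −470.3648
Stage 4 [87T→87T]: ω = 470.3648×87/87 = 470.3648 rpm, dir flips to +; running = +470.3648
Stage 5 [87T→90T]: ω = 470.3648×87/90 = 454.6860 rpm, dir flips to −; running = −454.6860

-454.6860 rpm (opposite to input, |ω| = 454.6860 rpm)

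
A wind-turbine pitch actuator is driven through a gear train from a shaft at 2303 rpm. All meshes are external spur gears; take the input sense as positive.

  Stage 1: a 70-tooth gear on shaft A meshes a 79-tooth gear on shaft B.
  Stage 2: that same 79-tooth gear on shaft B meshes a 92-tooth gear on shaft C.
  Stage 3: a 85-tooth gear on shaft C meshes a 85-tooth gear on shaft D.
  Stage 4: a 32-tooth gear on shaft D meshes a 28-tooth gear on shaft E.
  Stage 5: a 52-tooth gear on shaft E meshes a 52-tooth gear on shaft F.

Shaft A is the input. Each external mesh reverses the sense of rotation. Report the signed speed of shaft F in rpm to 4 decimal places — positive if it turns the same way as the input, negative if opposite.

Stage 1 [70T→79T]: ω = 2303.0000×70/79 = 2040.6329 rpm, dir flips to −; running = −2040.6329
Stage 2 [79T→92T]: ω = 2040.6329×79/92 = 1752.2826 rpm, dir flips to +; running = +1752.2826
Stage 3 [85T→85T]: ω = 1752.2826×85/85 = 1752.2826 rpm, dir flips to −; running = −1752.2826
Stage 4 [32T→28T]: ω = 1752.2826×32/28 = 2002.6087 rpm, dir flips to +; running = +2002.6087
Stage 5 [52T→52T]: ω = 2002.6087×52/52 = 2002.6087 rpm, dir flips to −; running = −2002.6087

-2002.6087 rpm (opposite to input, |ω| = 2002.6087 rpm)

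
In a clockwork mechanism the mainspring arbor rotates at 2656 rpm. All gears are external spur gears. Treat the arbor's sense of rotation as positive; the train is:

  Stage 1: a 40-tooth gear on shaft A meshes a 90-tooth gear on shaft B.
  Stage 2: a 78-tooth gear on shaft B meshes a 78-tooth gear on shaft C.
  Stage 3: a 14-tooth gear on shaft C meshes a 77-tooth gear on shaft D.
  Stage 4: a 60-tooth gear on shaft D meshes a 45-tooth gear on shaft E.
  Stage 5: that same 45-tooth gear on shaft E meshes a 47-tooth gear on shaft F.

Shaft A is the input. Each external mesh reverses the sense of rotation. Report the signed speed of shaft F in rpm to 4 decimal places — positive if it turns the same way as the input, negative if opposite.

Stage 1 [40T→90T]: ω = 2656.0000×40/90 = 1180.4444 rpm, dir flips to −; running = −1180.4444
Stage 2 [78T→78T]: ω = 1180.4444×78/78 = 1180.4444 rpm, dir flips to +; running = +1180.4444
Stage 3 [14T→77T]: ω = 1180.4444×14/77 = 214.6263 rpm, dir flips to −; running = −214.6263
Stage 4 [60T→45T]: ω = 214.6263×60/45 = 286.1684 rpm, dir flips to +; running = +286.1684
Stage 5 [45T→47T]: ω = 286.1684×45/47 = 273.9910 rpm, dir flips to −; running = −273.9910

-273.9910 rpm (opposite to input, |ω| = 273.9910 rpm)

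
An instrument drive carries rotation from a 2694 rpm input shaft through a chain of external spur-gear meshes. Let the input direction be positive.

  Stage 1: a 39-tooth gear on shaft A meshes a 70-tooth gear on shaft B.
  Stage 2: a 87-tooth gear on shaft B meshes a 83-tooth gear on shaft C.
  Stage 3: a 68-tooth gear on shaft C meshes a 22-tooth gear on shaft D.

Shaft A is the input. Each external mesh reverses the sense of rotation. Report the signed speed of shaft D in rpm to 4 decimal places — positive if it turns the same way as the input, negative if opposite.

-4862.8576 rpm (opposite to input, |ω| = 4862.8576 rpm)

Stage 1 [39T→70T]: ω = 2694.0000×39/70 = 1500.9429 rpm, dir flips to −; running = −1500.9429
Stage 2 [87T→83T]: ω = 1500.9429×87/83 = 1573.2775 rpm, dir flips to +; running = +1573.2775
Stage 3 [68T→22T]: ω = 1573.2775×68/22 = 4862.8576 rpm, dir flips to −; running = −4862.8576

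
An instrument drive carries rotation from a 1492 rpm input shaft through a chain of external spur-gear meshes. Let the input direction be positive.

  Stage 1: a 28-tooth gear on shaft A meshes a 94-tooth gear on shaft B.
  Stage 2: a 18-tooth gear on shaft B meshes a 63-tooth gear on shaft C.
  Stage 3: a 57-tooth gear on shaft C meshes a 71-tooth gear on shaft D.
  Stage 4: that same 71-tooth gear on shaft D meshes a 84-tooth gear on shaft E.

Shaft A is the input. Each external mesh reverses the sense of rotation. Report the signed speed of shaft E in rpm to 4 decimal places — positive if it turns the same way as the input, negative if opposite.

+86.1641 rpm (same as input, |ω| = 86.1641 rpm)

Stage 1 [28T→94T]: ω = 1492.0000×28/94 = 444.4255 rpm, dir flips to −; running = −444.4255
Stage 2 [18T→63T]: ω = 444.4255×18/63 = 126.9787 rpm, dir flips to +; running = +126.9787
Stage 3 [57T→71T]: ω = 126.9787×57/71 = 101.9407 rpm, dir flips to −; running = −101.9407
Stage 4 [71T→84T]: ω = 101.9407×71/84 = 86.1641 rpm, dir flips to +; running = +86.1641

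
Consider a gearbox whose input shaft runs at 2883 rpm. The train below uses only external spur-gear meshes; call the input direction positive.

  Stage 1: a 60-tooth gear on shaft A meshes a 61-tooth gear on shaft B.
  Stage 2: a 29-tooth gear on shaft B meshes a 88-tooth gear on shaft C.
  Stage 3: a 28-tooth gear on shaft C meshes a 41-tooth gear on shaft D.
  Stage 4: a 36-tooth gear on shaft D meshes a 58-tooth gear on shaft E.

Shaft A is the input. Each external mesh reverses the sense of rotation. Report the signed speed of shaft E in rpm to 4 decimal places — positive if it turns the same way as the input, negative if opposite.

+396.1230 rpm (same as input, |ω| = 396.1230 rpm)

Stage 1 [60T→61T]: ω = 2883.0000×60/61 = 2835.7377 rpm, dir flips to −; running = −2835.7377
Stage 2 [29T→88T]: ω = 2835.7377×29/88 = 934.5045 rpm, dir flips to +; running = +934.5045
Stage 3 [28T→41T]: ω = 934.5045×28/41 = 638.1982 rpm, dir flips to −; running = −638.1982
Stage 4 [36T→58T]: ω = 638.1982×36/58 = 396.1230 rpm, dir flips to +; running = +396.1230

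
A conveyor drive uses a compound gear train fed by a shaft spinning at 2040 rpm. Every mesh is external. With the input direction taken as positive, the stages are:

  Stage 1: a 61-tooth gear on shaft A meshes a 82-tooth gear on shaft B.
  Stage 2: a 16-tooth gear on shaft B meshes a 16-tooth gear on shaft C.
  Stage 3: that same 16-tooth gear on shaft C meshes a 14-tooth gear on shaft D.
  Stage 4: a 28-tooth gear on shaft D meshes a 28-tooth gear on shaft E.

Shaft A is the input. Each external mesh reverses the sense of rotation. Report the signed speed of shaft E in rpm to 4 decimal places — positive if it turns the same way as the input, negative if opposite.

+1734.3554 rpm (same as input, |ω| = 1734.3554 rpm)

Stage 1 [61T→82T]: ω = 2040.0000×61/82 = 1517.5610 rpm, dir flips to −; running = −1517.5610
Stage 2 [16T→16T]: ω = 1517.5610×16/16 = 1517.5610 rpm, dir flips to +; running = +1517.5610
Stage 3 [16T→14T]: ω = 1517.5610×16/14 = 1734.3554 rpm, dir flips to −; running = −1734.3554
Stage 4 [28T→28T]: ω = 1734.3554×28/28 = 1734.3554 rpm, dir flips to +; running = +1734.3554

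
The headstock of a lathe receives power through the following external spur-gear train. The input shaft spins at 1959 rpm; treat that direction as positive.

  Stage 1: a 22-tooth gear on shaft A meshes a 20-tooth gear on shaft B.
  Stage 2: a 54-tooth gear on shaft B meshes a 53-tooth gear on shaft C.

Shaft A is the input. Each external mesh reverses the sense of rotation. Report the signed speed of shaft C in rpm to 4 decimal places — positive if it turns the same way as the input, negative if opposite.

Stage 1 [22T→20T]: ω = 1959.0000×22/20 = 2154.9000 rpm, dir flips to −; running = −2154.9000
Stage 2 [54T→53T]: ω = 2154.9000×54/53 = 2195.5585 rpm, dir flips to +; running = +2195.5585

+2195.5585 rpm (same as input, |ω| = 2195.5585 rpm)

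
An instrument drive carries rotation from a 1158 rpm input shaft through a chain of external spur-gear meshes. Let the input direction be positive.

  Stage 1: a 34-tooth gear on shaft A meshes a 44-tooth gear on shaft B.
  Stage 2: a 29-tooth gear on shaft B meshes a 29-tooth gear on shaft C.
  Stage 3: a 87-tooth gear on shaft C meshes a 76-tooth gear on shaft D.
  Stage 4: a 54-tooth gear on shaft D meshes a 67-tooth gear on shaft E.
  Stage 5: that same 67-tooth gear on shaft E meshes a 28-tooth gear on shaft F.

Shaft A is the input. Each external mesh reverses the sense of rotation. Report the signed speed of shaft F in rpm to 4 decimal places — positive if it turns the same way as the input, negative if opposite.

Stage 1 [34T→44T]: ω = 1158.0000×34/44 = 894.8182 rpm, dir flips to −; running = −894.8182
Stage 2 [29T→29T]: ω = 894.8182×29/29 = 894.8182 rpm, dir flips to +; running = +894.8182
Stage 3 [87T→76T]: ω = 894.8182×87/76 = 1024.3313 rpm, dir flips to −; running = −1024.3313
Stage 4 [54T→67T]: ω = 1024.3313×54/67 = 825.5805 rpm, dir flips to +; running = +825.5805
Stage 5 [67T→28T]: ω = 825.5805×67/28 = 1975.4962 rpm, dir flips to −; running = −1975.4962

-1975.4962 rpm (opposite to input, |ω| = 1975.4962 rpm)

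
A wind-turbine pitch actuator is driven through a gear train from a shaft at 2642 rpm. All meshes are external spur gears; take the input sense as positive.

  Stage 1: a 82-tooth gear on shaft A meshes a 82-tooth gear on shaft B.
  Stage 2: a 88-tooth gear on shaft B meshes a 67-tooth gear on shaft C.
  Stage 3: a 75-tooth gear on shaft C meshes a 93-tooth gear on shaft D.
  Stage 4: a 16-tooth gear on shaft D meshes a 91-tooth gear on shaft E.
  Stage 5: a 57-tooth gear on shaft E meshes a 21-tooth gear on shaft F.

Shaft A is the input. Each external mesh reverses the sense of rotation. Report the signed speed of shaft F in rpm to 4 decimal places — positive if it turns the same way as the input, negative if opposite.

Stage 1 [82T→82T]: ω = 2642.0000×82/82 = 2642.0000 rpm, dir flips to −; running = −2642.0000
Stage 2 [88T→67T]: ω = 2642.0000×88/67 = 3470.0896 rpm, dir flips to +; running = +3470.0896
Stage 3 [75T→93T]: ω = 3470.0896×75/93 = 2798.4593 rpm, dir flips to −; running = −2798.4593
Stage 4 [16T→91T]: ω = 2798.4593×16/91 = 492.0368 rpm, dir flips to +; running = +492.0368
Stage 5 [57T→21T]: ω = 492.0368×57/21 = 1335.5285 rpm, dir flips to −; running = −1335.5285

-1335.5285 rpm (opposite to input, |ω| = 1335.5285 rpm)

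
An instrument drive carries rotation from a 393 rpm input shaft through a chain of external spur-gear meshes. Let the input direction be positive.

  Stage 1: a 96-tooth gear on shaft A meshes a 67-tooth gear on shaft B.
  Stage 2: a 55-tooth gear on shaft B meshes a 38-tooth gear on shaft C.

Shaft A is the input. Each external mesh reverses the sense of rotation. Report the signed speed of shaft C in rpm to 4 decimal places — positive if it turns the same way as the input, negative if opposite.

+815.0196 rpm (same as input, |ω| = 815.0196 rpm)

Stage 1 [96T→67T]: ω = 393.0000×96/67 = 563.1045 rpm, dir flips to −; running = −563.1045
Stage 2 [55T→38T]: ω = 563.1045×55/38 = 815.0196 rpm, dir flips to +; running = +815.0196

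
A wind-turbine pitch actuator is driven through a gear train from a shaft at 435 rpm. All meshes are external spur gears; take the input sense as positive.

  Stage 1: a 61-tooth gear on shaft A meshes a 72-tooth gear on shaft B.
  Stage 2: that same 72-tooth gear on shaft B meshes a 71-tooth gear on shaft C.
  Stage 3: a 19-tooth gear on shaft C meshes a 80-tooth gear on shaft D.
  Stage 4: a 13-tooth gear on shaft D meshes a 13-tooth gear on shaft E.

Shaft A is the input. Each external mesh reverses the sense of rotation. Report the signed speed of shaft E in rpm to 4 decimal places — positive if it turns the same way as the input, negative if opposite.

Stage 1 [61T→72T]: ω = 435.0000×61/72 = 368.5417 rpm, dir flips to −; running = −368.5417
Stage 2 [72T→71T]: ω = 368.5417×72/71 = 373.7324 rpm, dir flips to +; running = +373.7324
Stage 3 [19T→80T]: ω = 373.7324×19/80 = 88.7614 rpm, dir flips to −; running = −88.7614
Stage 4 [13T→13T]: ω = 88.7614×13/13 = 88.7614 rpm, dir flips to +; running = +88.7614

+88.7614 rpm (same as input, |ω| = 88.7614 rpm)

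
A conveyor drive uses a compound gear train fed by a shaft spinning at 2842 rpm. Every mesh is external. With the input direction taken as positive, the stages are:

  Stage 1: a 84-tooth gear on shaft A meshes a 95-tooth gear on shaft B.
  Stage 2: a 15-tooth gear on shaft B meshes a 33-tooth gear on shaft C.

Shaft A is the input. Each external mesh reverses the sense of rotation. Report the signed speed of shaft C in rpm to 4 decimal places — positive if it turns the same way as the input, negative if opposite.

+1142.2392 rpm (same as input, |ω| = 1142.2392 rpm)

Stage 1 [84T→95T]: ω = 2842.0000×84/95 = 2512.9263 rpm, dir flips to −; running = −2512.9263
Stage 2 [15T→33T]: ω = 2512.9263×15/33 = 1142.2392 rpm, dir flips to +; running = +1142.2392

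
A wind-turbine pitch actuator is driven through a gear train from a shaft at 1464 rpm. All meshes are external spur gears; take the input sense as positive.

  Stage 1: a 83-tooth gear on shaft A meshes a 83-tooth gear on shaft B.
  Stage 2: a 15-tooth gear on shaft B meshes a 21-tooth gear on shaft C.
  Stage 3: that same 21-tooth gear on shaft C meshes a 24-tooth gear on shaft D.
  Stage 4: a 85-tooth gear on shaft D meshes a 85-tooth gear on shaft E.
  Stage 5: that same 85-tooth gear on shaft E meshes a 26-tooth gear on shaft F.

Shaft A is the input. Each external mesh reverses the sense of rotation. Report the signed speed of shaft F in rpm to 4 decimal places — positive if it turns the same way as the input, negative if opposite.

-2991.3462 rpm (opposite to input, |ω| = 2991.3462 rpm)

Stage 1 [83T→83T]: ω = 1464.0000×83/83 = 1464.0000 rpm, dir flips to −; running = −1464.0000
Stage 2 [15T→21T]: ω = 1464.0000×15/21 = 1045.7143 rpm, dir flips to +; running = +1045.7143
Stage 3 [21T→24T]: ω = 1045.7143×21/24 = 915.0000 rpm, dir flips to −; running = −915.0000
Stage 4 [85T→85T]: ω = 915.0000×85/85 = 915.0000 rpm, dir flips to +; running = +915.0000
Stage 5 [85T→26T]: ω = 915.0000×85/26 = 2991.3462 rpm, dir flips to −; running = −2991.3462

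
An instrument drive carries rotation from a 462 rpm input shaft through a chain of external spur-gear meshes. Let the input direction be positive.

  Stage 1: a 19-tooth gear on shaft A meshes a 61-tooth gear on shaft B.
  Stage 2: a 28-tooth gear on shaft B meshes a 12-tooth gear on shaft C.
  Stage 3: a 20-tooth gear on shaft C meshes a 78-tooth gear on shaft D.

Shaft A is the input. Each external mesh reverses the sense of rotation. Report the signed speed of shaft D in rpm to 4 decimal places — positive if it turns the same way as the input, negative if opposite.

Stage 1 [19T→61T]: ω = 462.0000×19/61 = 143.9016 rpm, dir flips to −; running = −143.9016
Stage 2 [28T→12T]: ω = 143.9016×28/12 = 335.7705 rpm, dir flips to +; running = +335.7705
Stage 3 [20T→78T]: ω = 335.7705×20/78 = 86.0950 rpm, dir flips to −; running = −86.0950

-86.0950 rpm (opposite to input, |ω| = 86.0950 rpm)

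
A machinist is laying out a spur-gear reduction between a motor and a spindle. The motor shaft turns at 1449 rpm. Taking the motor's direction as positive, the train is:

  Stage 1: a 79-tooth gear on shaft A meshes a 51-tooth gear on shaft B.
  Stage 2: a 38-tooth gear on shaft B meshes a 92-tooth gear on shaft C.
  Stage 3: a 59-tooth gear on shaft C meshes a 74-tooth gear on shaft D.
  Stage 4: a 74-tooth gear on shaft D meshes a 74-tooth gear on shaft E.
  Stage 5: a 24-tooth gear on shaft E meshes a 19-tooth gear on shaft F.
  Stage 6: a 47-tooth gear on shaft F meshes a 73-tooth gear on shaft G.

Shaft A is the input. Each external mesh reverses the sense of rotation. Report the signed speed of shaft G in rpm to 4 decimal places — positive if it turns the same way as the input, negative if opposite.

+601.1377 rpm (same as input, |ω| = 601.1377 rpm)

Stage 1 [79T→51T]: ω = 1449.0000×79/51 = 2244.5294 rpm, dir flips to −; running = −2244.5294
Stage 2 [38T→92T]: ω = 2244.5294×38/92 = 927.0882 rpm, dir flips to +; running = +927.0882
Stage 3 [59T→74T]: ω = 927.0882×59/74 = 739.1649 rpm, dir flips to −; running = −739.1649
Stage 4 [74T→74T]: ω = 739.1649×74/74 = 739.1649 rpm, dir flips to +; running = +739.1649
Stage 5 [24T→19T]: ω = 739.1649×24/19 = 933.6820 rpm, dir flips to −; running = −933.6820
Stage 6 [47T→73T]: ω = 933.6820×47/73 = 601.1377 rpm, dir flips to +; running = +601.1377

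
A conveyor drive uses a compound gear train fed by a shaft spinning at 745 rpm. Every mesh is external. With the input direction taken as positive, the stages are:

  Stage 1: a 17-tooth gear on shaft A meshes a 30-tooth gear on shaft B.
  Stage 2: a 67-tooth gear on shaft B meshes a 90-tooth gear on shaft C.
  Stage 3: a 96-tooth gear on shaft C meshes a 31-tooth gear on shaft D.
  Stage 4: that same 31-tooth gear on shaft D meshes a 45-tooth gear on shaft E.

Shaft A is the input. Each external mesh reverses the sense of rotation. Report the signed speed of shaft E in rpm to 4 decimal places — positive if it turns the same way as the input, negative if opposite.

+670.4632 rpm (same as input, |ω| = 670.4632 rpm)

Stage 1 [17T→30T]: ω = 745.0000×17/30 = 422.1667 rpm, dir flips to −; running = −422.1667
Stage 2 [67T→90T]: ω = 422.1667×67/90 = 314.2796 rpm, dir flips to +; running = +314.2796
Stage 3 [96T→31T]: ω = 314.2796×96/31 = 973.2530 rpm, dir flips to −; running = −973.2530
Stage 4 [31T→45T]: ω = 973.2530×31/45 = 670.4632 rpm, dir flips to +; running = +670.4632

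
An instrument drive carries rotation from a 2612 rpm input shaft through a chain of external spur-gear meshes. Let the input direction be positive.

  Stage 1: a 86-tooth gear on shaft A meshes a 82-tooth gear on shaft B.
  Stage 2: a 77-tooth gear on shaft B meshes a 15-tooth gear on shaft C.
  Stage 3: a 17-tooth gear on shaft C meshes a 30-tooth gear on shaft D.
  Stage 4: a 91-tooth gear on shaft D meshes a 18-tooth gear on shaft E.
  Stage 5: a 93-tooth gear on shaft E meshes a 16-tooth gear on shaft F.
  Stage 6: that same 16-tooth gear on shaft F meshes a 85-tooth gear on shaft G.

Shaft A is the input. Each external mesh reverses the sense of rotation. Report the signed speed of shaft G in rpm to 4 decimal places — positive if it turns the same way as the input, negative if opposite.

Stage 1 [86T→82T]: ω = 2612.0000×86/82 = 2739.4146 rpm, dir flips to −; running = −2739.4146
Stage 2 [77T→15T]: ω = 2739.4146×77/15 = 14062.3285 rpm, dir flips to +; running = +14062.3285
Stage 3 [17T→30T]: ω = 14062.3285×17/30 = 7968.6528 rpm, dir flips to −; running = −7968.6528
Stage 4 [91T→18T]: ω = 7968.6528×91/18 = 40285.9669 rpm, dir flips to +; running = +40285.9669
Stage 5 [93T→16T]: ω = 40285.9669×93/16 = 234162.1825 rpm, dir flips to −; running = −234162.1825
Stage 6 [16T→85T]: ω = 234162.1825×16/85 = 44077.5873 rpm, dir flips to +; running = +44077.5873

+44077.5873 rpm (same as input, |ω| = 44077.5873 rpm)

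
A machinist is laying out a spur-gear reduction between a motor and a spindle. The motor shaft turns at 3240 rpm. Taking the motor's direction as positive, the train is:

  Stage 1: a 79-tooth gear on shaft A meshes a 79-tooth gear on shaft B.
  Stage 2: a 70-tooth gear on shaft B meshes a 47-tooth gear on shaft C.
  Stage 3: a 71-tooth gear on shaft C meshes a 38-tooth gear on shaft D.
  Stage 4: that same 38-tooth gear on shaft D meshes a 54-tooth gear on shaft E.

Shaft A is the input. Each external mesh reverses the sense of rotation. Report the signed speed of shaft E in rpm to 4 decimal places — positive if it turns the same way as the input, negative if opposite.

Stage 1 [79T→79T]: ω = 3240.0000×79/79 = 3240.0000 rpm, dir flips to −; running = −3240.0000
Stage 2 [70T→47T]: ω = 3240.0000×70/47 = 4825.5319 rpm, dir flips to +; running = +4825.5319
Stage 3 [71T→38T]: ω = 4825.5319×71/38 = 9016.1254 rpm, dir flips to −; running = −9016.1254
Stage 4 [38T→54T]: ω = 9016.1254×38/54 = 6344.6809 rpm, dir flips to +; running = +6344.6809

+6344.6809 rpm (same as input, |ω| = 6344.6809 rpm)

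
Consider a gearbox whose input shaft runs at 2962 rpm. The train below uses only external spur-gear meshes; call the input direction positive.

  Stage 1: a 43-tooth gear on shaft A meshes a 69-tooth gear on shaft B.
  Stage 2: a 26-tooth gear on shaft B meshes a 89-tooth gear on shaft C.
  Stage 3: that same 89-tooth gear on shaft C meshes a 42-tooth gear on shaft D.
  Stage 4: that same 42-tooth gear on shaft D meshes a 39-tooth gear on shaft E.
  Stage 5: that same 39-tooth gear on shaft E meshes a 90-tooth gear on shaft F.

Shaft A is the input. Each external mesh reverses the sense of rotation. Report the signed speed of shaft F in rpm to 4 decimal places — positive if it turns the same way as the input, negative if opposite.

-533.2554 rpm (opposite to input, |ω| = 533.2554 rpm)

Stage 1 [43T→69T]: ω = 2962.0000×43/69 = 1845.8841 rpm, dir flips to −; running = −1845.8841
Stage 2 [26T→89T]: ω = 1845.8841×26/89 = 539.2470 rpm, dir flips to +; running = +539.2470
Stage 3 [89T→42T]: ω = 539.2470×89/42 = 1142.6901 rpm, dir flips to −; running = −1142.6901
Stage 4 [42T→39T]: ω = 1142.6901×42/39 = 1230.5894 rpm, dir flips to +; running = +1230.5894
Stage 5 [39T→90T]: ω = 1230.5894×39/90 = 533.2554 rpm, dir flips to −; running = −533.2554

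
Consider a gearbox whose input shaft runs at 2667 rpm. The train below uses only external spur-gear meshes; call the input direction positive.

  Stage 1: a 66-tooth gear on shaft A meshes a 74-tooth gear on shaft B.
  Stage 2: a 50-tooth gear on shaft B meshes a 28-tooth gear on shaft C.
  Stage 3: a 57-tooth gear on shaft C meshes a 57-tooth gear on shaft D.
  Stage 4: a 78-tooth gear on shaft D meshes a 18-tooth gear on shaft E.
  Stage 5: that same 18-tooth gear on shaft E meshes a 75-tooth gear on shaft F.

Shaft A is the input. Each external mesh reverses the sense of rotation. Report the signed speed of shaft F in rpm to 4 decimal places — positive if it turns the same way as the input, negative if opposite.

-4417.5405 rpm (opposite to input, |ω| = 4417.5405 rpm)

Stage 1 [66T→74T]: ω = 2667.0000×66/74 = 2378.6757 rpm, dir flips to −; running = −2378.6757
Stage 2 [50T→28T]: ω = 2378.6757×50/28 = 4247.6351 rpm, dir flips to +; running = +4247.6351
Stage 3 [57T→57T]: ω = 4247.6351×57/57 = 4247.6351 rpm, dir flips to −; running = −4247.6351
Stage 4 [78T→18T]: ω = 4247.6351×78/18 = 18406.4189 rpm, dir flips to +; running = +18406.4189
Stage 5 [18T→75T]: ω = 18406.4189×18/75 = 4417.5405 rpm, dir flips to −; running = −4417.5405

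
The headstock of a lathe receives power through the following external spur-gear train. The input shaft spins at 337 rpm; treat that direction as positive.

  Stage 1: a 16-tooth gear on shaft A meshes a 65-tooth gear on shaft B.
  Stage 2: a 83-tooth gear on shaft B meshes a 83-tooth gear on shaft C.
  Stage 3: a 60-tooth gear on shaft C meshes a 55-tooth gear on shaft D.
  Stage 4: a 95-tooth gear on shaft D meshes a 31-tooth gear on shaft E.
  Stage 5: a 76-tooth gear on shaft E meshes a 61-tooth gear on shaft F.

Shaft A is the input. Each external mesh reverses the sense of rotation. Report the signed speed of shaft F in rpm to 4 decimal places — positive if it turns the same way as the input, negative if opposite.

-345.5181 rpm (opposite to input, |ω| = 345.5181 rpm)

Stage 1 [16T→65T]: ω = 337.0000×16/65 = 82.9538 rpm, dir flips to −; running = −82.9538
Stage 2 [83T→83T]: ω = 82.9538×83/83 = 82.9538 rpm, dir flips to +; running = +82.9538
Stage 3 [60T→55T]: ω = 82.9538×60/55 = 90.4951 rpm, dir flips to −; running = −90.4951
Stage 4 [95T→31T]: ω = 90.4951×95/31 = 277.3237 rpm, dir flips to +; running = +277.3237
Stage 5 [76T→61T]: ω = 277.3237×76/61 = 345.5181 rpm, dir flips to −; running = −345.5181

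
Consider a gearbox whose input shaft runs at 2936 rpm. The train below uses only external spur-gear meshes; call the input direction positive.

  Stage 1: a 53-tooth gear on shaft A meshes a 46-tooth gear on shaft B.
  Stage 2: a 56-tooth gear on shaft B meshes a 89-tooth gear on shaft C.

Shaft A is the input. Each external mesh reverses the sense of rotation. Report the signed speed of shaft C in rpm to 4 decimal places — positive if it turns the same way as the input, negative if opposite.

Stage 1 [53T→46T]: ω = 2936.0000×53/46 = 3382.7826 rpm, dir flips to −; running = −3382.7826
Stage 2 [56T→89T]: ω = 3382.7826×56/89 = 2128.4924 rpm, dir flips to +; running = +2128.4924

+2128.4924 rpm (same as input, |ω| = 2128.4924 rpm)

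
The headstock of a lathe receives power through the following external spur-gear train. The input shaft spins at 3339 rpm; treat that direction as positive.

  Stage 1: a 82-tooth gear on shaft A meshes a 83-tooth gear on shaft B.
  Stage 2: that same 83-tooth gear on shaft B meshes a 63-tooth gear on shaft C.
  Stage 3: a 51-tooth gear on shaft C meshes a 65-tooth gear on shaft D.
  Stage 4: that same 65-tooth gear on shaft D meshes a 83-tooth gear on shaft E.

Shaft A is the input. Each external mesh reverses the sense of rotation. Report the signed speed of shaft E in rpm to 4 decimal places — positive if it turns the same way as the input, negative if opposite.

+2670.4337 rpm (same as input, |ω| = 2670.4337 rpm)

Stage 1 [82T→83T]: ω = 3339.0000×82/83 = 3298.7711 rpm, dir flips to −; running = −3298.7711
Stage 2 [83T→63T]: ω = 3298.7711×83/63 = 4346.0000 rpm, dir flips to +; running = +4346.0000
Stage 3 [51T→65T]: ω = 4346.0000×51/65 = 3409.9385 rpm, dir flips to −; running = −3409.9385
Stage 4 [65T→83T]: ω = 3409.9385×65/83 = 2670.4337 rpm, dir flips to +; running = +2670.4337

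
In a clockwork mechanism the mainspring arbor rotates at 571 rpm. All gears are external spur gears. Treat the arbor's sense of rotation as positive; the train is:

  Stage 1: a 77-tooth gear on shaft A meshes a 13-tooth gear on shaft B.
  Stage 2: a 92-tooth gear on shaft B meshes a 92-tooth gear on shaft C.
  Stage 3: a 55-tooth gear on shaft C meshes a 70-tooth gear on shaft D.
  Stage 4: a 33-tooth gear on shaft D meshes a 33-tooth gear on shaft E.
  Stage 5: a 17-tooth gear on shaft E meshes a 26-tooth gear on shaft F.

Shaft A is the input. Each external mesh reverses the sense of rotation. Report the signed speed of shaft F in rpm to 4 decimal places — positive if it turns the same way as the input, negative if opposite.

Stage 1 [77T→13T]: ω = 571.0000×77/13 = 3382.0769 rpm, dir flips to −; running = −3382.0769
Stage 2 [92T→92T]: ω = 3382.0769×92/92 = 3382.0769 rpm, dir flips to +; running = +3382.0769
Stage 3 [55T→70T]: ω = 3382.0769×55/70 = 2657.3462 rpm, dir flips to −; running = −2657.3462
Stage 4 [33T→33T]: ω = 2657.3462×33/33 = 2657.3462 rpm, dir flips to +; running = +2657.3462
Stage 5 [17T→26T]: ω = 2657.3462×17/26 = 1737.4956 rpm, dir flips to −; running = −1737.4956

-1737.4956 rpm (opposite to input, |ω| = 1737.4956 rpm)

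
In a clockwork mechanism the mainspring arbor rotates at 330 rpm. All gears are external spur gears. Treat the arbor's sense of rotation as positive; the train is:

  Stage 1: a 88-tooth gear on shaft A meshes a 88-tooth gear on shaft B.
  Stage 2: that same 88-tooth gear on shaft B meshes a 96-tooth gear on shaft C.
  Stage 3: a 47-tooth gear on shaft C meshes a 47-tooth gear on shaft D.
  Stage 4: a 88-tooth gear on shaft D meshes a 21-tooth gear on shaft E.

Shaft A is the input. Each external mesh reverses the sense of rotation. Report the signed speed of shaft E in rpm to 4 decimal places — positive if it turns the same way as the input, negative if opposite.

+1267.6190 rpm (same as input, |ω| = 1267.6190 rpm)

Stage 1 [88T→88T]: ω = 330.0000×88/88 = 330.0000 rpm, dir flips to −; running = −330.0000
Stage 2 [88T→96T]: ω = 330.0000×88/96 = 302.5000 rpm, dir flips to +; running = +302.5000
Stage 3 [47T→47T]: ω = 302.5000×47/47 = 302.5000 rpm, dir flips to −; running = −302.5000
Stage 4 [88T→21T]: ω = 302.5000×88/21 = 1267.6190 rpm, dir flips to +; running = +1267.6190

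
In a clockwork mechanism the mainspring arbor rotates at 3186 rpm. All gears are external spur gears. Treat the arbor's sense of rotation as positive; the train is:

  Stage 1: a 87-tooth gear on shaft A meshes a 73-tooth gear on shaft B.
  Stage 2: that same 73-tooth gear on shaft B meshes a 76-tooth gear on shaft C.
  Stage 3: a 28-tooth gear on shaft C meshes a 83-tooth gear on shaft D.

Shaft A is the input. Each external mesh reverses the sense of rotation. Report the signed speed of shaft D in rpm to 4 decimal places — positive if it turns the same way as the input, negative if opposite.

-1230.3576 rpm (opposite to input, |ω| = 1230.3576 rpm)

Stage 1 [87T→73T]: ω = 3186.0000×87/73 = 3797.0137 rpm, dir flips to −; running = −3797.0137
Stage 2 [73T→76T]: ω = 3797.0137×73/76 = 3647.1316 rpm, dir flips to +; running = +3647.1316
Stage 3 [28T→83T]: ω = 3647.1316×28/83 = 1230.3576 rpm, dir flips to −; running = −1230.3576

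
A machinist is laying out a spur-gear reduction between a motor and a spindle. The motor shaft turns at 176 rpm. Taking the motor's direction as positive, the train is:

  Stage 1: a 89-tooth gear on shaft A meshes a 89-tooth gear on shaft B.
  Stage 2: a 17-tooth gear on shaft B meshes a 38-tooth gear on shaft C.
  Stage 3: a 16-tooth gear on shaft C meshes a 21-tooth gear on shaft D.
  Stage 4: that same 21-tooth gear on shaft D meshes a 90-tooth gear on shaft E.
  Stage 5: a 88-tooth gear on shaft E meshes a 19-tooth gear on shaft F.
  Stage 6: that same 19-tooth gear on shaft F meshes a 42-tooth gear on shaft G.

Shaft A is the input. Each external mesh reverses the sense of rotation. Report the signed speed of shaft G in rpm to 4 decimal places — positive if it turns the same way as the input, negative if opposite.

+29.3284 rpm (same as input, |ω| = 29.3284 rpm)

Stage 1 [89T→89T]: ω = 176.0000×89/89 = 176.0000 rpm, dir flips to −; running = −176.0000
Stage 2 [17T→38T]: ω = 176.0000×17/38 = 78.7368 rpm, dir flips to +; running = +78.7368
Stage 3 [16T→21T]: ω = 78.7368×16/21 = 59.9900 rpm, dir flips to −; running = −59.9900
Stage 4 [21T→90T]: ω = 59.9900×21/90 = 13.9977 rpm, dir flips to +; running = +13.9977
Stage 5 [88T→19T]: ω = 13.9977×88/19 = 64.8313 rpm, dir flips to −; running = −64.8313
Stage 6 [19T→42T]: ω = 64.8313×19/42 = 29.3284 rpm, dir flips to +; running = +29.3284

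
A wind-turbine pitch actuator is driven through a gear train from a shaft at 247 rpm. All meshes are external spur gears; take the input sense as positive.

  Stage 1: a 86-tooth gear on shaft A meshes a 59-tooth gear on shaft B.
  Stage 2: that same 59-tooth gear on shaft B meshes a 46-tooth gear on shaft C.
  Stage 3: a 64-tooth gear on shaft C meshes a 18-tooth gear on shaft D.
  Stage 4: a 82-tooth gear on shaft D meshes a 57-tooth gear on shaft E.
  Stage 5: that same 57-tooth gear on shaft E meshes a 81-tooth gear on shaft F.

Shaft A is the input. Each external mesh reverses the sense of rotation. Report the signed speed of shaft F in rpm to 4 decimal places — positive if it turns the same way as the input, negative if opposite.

Stage 1 [86T→59T]: ω = 247.0000×86/59 = 360.0339 rpm, dir flips to −; running = −360.0339
Stage 2 [59T→46T]: ω = 360.0339×59/46 = 461.7826 rpm, dir flips to +; running = +461.7826
Stage 3 [64T→18T]: ω = 461.7826×64/18 = 1641.8937 rpm, dir flips to −; running = −1641.8937
Stage 4 [82T→57T]: ω = 1641.8937×82/57 = 2362.0225 rpm, dir flips to +; running = +2362.0225
Stage 5 [57T→81T]: ω = 2362.0225×57/81 = 1662.1640 rpm, dir flips to −; running = −1662.1640

-1662.1640 rpm (opposite to input, |ω| = 1662.1640 rpm)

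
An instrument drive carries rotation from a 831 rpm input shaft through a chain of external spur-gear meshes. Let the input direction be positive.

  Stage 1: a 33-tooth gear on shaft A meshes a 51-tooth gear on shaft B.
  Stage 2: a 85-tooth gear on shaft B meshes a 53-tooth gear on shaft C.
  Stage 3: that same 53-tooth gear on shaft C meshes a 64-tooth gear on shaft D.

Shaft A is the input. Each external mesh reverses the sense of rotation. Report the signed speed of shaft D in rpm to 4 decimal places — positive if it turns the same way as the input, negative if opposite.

-714.1406 rpm (opposite to input, |ω| = 714.1406 rpm)

Stage 1 [33T→51T]: ω = 831.0000×33/51 = 537.7059 rpm, dir flips to −; running = −537.7059
Stage 2 [85T→53T]: ω = 537.7059×85/53 = 862.3585 rpm, dir flips to +; running = +862.3585
Stage 3 [53T→64T]: ω = 862.3585×53/64 = 714.1406 rpm, dir flips to −; running = −714.1406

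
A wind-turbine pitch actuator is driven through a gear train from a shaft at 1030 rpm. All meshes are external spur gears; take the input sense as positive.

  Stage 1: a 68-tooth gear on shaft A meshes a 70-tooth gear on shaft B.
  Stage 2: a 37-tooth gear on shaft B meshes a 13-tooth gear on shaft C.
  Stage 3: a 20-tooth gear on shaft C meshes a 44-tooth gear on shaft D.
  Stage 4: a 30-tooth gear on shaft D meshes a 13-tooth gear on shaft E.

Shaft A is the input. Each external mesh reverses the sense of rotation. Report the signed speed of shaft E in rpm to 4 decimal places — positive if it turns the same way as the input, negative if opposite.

Stage 1 [68T→70T]: ω = 1030.0000×68/70 = 1000.5714 rpm, dir flips to −; running = −1000.5714
Stage 2 [37T→13T]: ω = 1000.5714×37/13 = 2847.7802 rpm, dir flips to +; running = +2847.7802
Stage 3 [20T→44T]: ω = 2847.7802×20/44 = 1294.4456 rpm, dir flips to −; running = −1294.4456
Stage 4 [30T→13T]: ω = 1294.4456×30/13 = 2987.1820 rpm, dir flips to +; running = +2987.1820

+2987.1820 rpm (same as input, |ω| = 2987.1820 rpm)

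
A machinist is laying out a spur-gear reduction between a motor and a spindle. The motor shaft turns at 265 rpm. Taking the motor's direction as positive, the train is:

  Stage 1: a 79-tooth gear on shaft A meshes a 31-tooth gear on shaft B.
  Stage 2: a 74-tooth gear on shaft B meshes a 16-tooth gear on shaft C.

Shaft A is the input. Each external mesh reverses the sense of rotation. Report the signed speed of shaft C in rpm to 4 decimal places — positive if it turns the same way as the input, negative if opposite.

Stage 1 [79T→31T]: ω = 265.0000×79/31 = 675.3226 rpm, dir flips to −; running = −675.3226
Stage 2 [74T→16T]: ω = 675.3226×74/16 = 3123.3669 rpm, dir flips to +; running = +3123.3669

+3123.3669 rpm (same as input, |ω| = 3123.3669 rpm)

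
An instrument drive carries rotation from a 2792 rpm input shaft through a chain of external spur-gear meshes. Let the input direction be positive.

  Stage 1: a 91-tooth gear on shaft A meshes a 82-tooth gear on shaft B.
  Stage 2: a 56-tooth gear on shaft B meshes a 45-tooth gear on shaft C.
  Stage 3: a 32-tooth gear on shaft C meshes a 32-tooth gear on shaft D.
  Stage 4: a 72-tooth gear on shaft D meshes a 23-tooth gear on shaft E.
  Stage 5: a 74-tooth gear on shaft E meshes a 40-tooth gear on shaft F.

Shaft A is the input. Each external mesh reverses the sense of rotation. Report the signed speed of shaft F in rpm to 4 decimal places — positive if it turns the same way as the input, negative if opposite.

Stage 1 [91T→82T]: ω = 2792.0000×91/82 = 3098.4390 rpm, dir flips to −; running = −3098.4390
Stage 2 [56T→45T]: ω = 3098.4390×56/45 = 3855.8352 rpm, dir flips to +; running = +3855.8352
Stage 3 [32T→32T]: ω = 3855.8352×32/32 = 3855.8352 rpm, dir flips to −; running = −3855.8352
Stage 4 [72T→23T]: ω = 3855.8352×72/23 = 12070.4407 rpm, dir flips to +; running = +12070.4407
Stage 5 [74T→40T]: ω = 12070.4407×74/40 = 22330.3153 rpm, dir flips to −; running = −22330.3153

-22330.3153 rpm (opposite to input, |ω| = 22330.3153 rpm)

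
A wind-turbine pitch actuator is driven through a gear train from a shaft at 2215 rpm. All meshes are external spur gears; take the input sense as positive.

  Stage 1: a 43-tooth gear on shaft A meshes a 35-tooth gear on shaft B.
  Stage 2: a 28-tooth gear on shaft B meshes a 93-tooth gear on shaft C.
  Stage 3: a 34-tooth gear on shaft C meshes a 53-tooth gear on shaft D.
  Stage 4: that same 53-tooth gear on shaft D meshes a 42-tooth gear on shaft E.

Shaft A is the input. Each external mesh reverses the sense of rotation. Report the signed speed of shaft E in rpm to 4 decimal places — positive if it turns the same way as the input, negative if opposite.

+663.2524 rpm (same as input, |ω| = 663.2524 rpm)

Stage 1 [43T→35T]: ω = 2215.0000×43/35 = 2721.2857 rpm, dir flips to −; running = −2721.2857
Stage 2 [28T→93T]: ω = 2721.2857×28/93 = 819.3118 rpm, dir flips to +; running = +819.3118
Stage 3 [34T→53T]: ω = 819.3118×34/53 = 525.5963 rpm, dir flips to −; running = −525.5963
Stage 4 [53T→42T]: ω = 525.5963×53/42 = 663.2524 rpm, dir flips to +; running = +663.2524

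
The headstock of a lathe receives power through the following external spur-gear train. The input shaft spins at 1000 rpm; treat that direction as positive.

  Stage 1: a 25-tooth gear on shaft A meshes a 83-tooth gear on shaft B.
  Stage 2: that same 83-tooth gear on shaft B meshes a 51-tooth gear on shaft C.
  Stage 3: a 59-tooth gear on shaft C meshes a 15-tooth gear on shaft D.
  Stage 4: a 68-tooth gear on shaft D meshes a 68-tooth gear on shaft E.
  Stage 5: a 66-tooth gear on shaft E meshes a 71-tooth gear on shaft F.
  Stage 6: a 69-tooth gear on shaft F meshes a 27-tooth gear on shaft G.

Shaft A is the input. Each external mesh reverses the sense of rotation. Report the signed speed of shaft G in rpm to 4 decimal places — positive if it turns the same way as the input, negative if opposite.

Stage 1 [25T→83T]: ω = 1000.0000×25/83 = 301.2048 rpm, dir flips to −; running = −301.2048
Stage 2 [83T→51T]: ω = 301.2048×83/51 = 490.1961 rpm, dir flips to +; running = +490.1961
Stage 3 [59T→15T]: ω = 490.1961×59/15 = 1928.1046 rpm, dir flips to −; running = −1928.1046
Stage 4 [68T→68T]: ω = 1928.1046×68/68 = 1928.1046 rpm, dir flips to +; running = +1928.1046
Stage 5 [66T→71T]: ω = 1928.1046×66/71 = 1792.3226 rpm, dir flips to −; running = −1792.3226
Stage 6 [69T→27T]: ω = 1792.3226×69/27 = 4580.3799 rpm, dir flips to +; running = +4580.3799

+4580.3799 rpm (same as input, |ω| = 4580.3799 rpm)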